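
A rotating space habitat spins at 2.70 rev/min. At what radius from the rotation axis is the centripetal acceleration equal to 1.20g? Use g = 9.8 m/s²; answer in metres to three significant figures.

147 m

ω = 2.70 rev/min × 2π/60 = 0.2827 rad/s.
a_c = ω²r = 1.20g ⇒ r = 1.20 × 9.8 / (0.2827)² = 11.76/0.07994 = 147.1 m.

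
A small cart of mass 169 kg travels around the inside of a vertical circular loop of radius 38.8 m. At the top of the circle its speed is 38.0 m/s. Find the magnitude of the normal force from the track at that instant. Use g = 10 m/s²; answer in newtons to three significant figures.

At the top, both N and the weight mg point inward (toward the centre), so N + mg = mv²/r.
N = m(v²/r − g) = 169 × ((38.0)²/38.8 − 10.0) = 169 × (37.22 − 10.0) = 169 × 27.22 = 4600 N.

4600 N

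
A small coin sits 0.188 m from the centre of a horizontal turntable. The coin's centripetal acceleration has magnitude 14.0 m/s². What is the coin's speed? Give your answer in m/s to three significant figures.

1.62 m/s

a_c = v²/r ⇒ v = √(a_c · r) = √(14.0 × 0.188) = √2.632 = 1.622 m/s.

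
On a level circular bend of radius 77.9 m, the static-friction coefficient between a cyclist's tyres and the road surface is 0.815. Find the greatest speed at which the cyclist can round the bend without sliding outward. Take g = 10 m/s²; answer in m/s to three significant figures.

25.2 m/s

On a flat curve, static friction is the only horizontal force, so it must supply the full centripetal force: μ_s m g = m v²/r.
Mass cancels: v_max = √(μ_s g r) = √(0.815 × 10.0 × 77.9) = √634.9 = 25.20 m/s.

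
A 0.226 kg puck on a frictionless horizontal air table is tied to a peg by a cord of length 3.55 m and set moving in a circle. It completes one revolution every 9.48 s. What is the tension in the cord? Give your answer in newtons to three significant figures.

v = 2πr/T = 2π × 3.55/9.48 = 2.353 m/s.
The tension is the only horizontal force, so it supplies the full centripetal force: T = m v²/r = 0.226 × (2.353)²/3.55 = 0.226 × 5.536/3.55 = 0.3524 N.

0.352 N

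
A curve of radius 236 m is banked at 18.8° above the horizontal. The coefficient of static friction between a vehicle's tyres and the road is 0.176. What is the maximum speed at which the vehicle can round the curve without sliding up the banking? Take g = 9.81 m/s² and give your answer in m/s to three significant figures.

35.7 m/s

At the maximum speed, friction acts down the slope at its limiting value f = μN. Radially (horizontal, toward centre): N sinθ + μN cosθ = mv²/r. Vertically: N cosθ − μN sinθ = mg.
Dividing: v² = r g (sinθ + μcosθ)/(cosθ − μsinθ).
sinθ + μcosθ = 0.3223 + 0.176×0.9466 = 0.4889; cosθ − μsinθ = 0.9466 − 0.176×0.3223 = 0.8899.
v² = 236 × 9.81 × 0.4889/0.8899 = 1272 m²/s², so v = 35.66 m/s.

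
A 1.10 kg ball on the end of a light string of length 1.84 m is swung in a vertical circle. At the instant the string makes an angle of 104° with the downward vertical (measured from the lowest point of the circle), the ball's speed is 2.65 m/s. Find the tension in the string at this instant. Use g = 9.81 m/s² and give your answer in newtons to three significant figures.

1.59 N

Take the radial direction toward the centre of the circle as positive. The component of the weight along the string toward the centre is −mg cos φ (φ measured from the bottom), so Newton's second law along the string gives T − mg cos φ = m v²/r.
cos 104° = -0.2419, so T = m(v²/r + g cos φ) = 1.10 × ((2.65)²/1.84 + 9.81 × -0.2419) = 1.10 × (3.817 + (-2.373)) = 1.10 × 1.443 = 1.588 N.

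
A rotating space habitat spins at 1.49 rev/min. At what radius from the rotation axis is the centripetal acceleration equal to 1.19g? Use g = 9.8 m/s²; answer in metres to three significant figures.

ω = 1.49 rev/min × 2π/60 = 0.1560 rad/s.
a_c = ω²r = 1.19g ⇒ r = 1.19 × 9.8 / (0.1560)² = 11.66/0.02435 = 479.0 m.

479 m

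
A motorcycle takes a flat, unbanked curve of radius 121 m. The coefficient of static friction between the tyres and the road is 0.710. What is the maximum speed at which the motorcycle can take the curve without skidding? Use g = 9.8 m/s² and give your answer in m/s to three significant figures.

Friction provides the centripetal force on a flat curve. At maximum speed it is at its limiting value: μ_s m g = m v²/r.
Mass cancels: v_max = √(μ_s g r) = √(0.710 × 9.8 × 121) = √841.9 = 29.02 m/s.

29.0 m/s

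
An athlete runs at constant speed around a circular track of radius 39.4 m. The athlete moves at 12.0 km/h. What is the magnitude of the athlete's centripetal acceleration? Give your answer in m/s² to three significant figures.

v = 12.0 km/h = 12.0/3.6 = 3.333 m/s.
a_c = v²/r = (3.333)²/39.4 = 11.11/39.4 = 0.2820 m/s².

0.282 m/s²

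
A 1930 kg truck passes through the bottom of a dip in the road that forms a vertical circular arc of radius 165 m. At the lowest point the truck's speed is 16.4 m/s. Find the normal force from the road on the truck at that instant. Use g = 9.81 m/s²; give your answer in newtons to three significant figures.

At the lowest point, N points up (toward the centre) and the weight mg points down (away from the centre), so the net inward force is N − mg = mv²/r.
N = m(v²/r + g) = 1930 × ((16.4)²/165 + 9.81) = 1930 × (1.630 + 9.81) = 1930 × 11.44 = 22080 N.

22100 N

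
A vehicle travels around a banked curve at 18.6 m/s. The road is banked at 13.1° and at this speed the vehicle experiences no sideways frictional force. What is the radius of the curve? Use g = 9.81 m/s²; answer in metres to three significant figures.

152 m

Frictionless banking: tanθ = v²/(rg), so r = v²/(g tanθ).
r = (18.6)²/(9.81 × tan 13.1°) = 346.0/(9.81 × 0.2327) = 346.0/2.283 = 151.5 m.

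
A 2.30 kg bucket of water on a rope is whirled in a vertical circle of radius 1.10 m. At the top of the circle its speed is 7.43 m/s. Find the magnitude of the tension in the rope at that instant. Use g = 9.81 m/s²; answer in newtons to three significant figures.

At the top, both T and the weight mg point inward (toward the centre), so T + mg = mv²/r.
T = m(v²/r − g) = 2.30 × ((7.43)²/1.10 − 9.81) = 2.30 × (50.19 − 9.81) = 2.30 × 40.38 = 92.87 N.

92.9 N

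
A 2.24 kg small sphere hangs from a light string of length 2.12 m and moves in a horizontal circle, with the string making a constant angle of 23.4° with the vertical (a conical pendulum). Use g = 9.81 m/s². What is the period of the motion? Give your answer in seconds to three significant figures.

2.80 s

r = L sinθ = 0.8420 m. From T sinθ = mω²r and T cosθ = mg: tanθ = ω²r/g, so ω² = g tanθ / r = g/(L cosθ).
ω = √(g/(L cosθ)) = √(9.81/(2.12 × 0.9178)) = √5.042 = 2.245 rad/s.
Period = 2π/ω = 2.798 s.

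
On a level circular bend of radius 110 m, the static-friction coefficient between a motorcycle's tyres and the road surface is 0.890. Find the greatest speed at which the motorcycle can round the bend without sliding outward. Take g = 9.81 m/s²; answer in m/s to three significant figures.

The only inward force on a level bend is static friction, so at the limit f_s = μ_s N = μ_s m g = m v²/r.
Mass cancels: v_max = √(μ_s g r) = √(0.890 × 9.81 × 110) = √960.4 = 30.99 m/s.

31.0 m/s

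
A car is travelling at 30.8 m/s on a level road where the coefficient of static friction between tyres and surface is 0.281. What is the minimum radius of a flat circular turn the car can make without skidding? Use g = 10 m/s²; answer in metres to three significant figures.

338 m

At the limit, μ_s m g = m v²/r, so r_min = v²/(μ_s g) = (30.8)²/(0.281 × 10.0) = 948.6/2.810 = 337.6 m.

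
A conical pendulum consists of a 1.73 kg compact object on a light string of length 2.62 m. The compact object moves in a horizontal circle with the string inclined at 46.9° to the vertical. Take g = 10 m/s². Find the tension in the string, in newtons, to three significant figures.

25.3 N

Vertically the bob has no acceleration, so T cosθ = mg.
T = mg/cosθ = 1.73 × 10.0 / cos 46.9° = 17.30/0.6833 = 25.32 N.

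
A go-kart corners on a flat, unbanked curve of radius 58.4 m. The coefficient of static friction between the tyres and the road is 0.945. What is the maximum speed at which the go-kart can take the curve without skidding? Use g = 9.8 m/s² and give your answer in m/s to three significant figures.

The only inward force on a level bend is static friction, so at the limit f_s = μ_s N = μ_s m g = m v²/r.
Mass cancels: v_max = √(μ_s g r) = √(0.945 × 9.8 × 58.4) = √540.8 = 23.26 m/s.

23.3 m/s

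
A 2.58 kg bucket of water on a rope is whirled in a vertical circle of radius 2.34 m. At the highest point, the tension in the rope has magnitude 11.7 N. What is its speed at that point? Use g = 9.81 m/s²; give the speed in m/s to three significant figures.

At the top, T + mg = mv²/r, so v = √(r(T/m + g)) = √(2.34 × (11.7/2.58 + 9.81)) = √(2.34 × 14.34) = √33.57 = 5.794 m/s.

5.79 m/s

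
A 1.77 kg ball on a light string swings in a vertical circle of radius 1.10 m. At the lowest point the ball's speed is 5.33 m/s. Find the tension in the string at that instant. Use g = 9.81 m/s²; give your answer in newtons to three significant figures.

At the lowest point, T points up (toward the centre) and the weight mg points down (away from the centre), so the net inward force is T − mg = mv²/r.
T = m(v²/r + g) = 1.77 × ((5.33)²/1.10 + 9.81) = 1.77 × (25.83 + 9.81) = 1.77 × 35.64 = 63.08 N.

63.1 N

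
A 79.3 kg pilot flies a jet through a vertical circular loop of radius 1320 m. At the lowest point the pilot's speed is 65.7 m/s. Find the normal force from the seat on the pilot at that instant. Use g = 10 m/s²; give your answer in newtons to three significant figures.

At the lowest point, N points up (toward the centre) and the weight mg points down (away from the centre), so the net inward force is N − mg = mv²/r.
N = m(v²/r + g) = 79.3 × ((65.7)²/1320 + 10.0) = 79.3 × (3.270 + 10.0) = 79.3 × 13.27 = 1052 N.

1050 N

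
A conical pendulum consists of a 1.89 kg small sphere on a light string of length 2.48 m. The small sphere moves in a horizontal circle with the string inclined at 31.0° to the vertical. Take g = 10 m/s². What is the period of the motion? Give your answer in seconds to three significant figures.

2.90 s

r = L sinθ = 1.277 m. From T sinθ = mω²r and T cosθ = mg: tanθ = ω²r/g, so ω² = g tanθ / r = g/(L cosθ).
ω = √(g/(L cosθ)) = √(10.0/(2.48 × 0.8572)) = √4.704 = 2.169 rad/s.
Period = 2π/ω = 2.897 s.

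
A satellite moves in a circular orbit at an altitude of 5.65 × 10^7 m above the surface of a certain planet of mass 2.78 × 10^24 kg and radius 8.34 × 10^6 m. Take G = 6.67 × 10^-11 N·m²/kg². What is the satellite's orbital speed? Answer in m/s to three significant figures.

1690 m/s

Orbital radius r = R + h = 8.34 × 10^6 + 5.65 × 10^7 = 6.484 × 10^7 m.
Gravity supplies the centripetal force: G M m / r² = m v² / r, so v = √(GM/r).
v = √(6.67 × 10^-11 × 2.78 × 10^24 / 6.484 × 10^7) = √(2.860 × 10^6) = 1691 m/s.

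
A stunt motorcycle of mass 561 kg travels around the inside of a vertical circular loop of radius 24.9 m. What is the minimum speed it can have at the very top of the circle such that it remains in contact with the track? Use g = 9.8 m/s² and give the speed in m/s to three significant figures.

15.6 m/s

At the top, both weight mg and N point toward the centre: N + mg = mv²/r.
At minimum speed N → 0, so mg = mv_min²/r ⇒ v_min = √(g r) = √(9.8 × 24.9) = 15.62 m/s.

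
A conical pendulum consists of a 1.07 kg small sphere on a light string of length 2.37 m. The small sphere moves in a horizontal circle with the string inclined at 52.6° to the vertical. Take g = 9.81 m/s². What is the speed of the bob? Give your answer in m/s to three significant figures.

4.92 m/s

The radius of the circle is r = L sinθ = 2.37 × sin 52.6° = 1.883 m.
Horizontally T sinθ = mv²/r and vertically T cosθ = mg, so tanθ = v²/(rg).
v = √(r g tanθ) = √(1.883 × 9.81 × 1.308) = √24.16 = 4.915 m/s.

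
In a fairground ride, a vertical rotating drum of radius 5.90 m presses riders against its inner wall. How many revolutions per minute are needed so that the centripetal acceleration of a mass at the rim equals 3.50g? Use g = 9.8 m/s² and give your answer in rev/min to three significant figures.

Require ω²r = 3.50g, so ω = √(3.50 × 9.8/5.90) = 2.411 rad/s.
In rev/min: ω × 60/(2π) = 2.411 × 60/(2π) = 23.02 rev/min.

23.0 rev/min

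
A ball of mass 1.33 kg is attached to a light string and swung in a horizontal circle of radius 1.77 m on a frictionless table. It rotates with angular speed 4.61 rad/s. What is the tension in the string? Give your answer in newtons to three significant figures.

v = ωr = 4.61 × 1.77 = 8.160 m/s.
The tension is the only horizontal force, so it supplies the full centripetal force: T = m v²/r = 1.33 × (8.160)²/1.77 = 1.33 × 66.58/1.77 = 50.03 N.

50.0 N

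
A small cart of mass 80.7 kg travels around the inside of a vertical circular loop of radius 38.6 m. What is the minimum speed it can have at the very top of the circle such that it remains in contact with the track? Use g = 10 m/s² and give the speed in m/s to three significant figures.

19.6 m/s

At the highest point the centre is directly below, so both the weight and N act inward: N + mg = mv²/r.
At minimum speed N → 0, so mg = mv_min²/r ⇒ v_min = √(g r) = √(10.0 × 38.6) = 19.65 m/s.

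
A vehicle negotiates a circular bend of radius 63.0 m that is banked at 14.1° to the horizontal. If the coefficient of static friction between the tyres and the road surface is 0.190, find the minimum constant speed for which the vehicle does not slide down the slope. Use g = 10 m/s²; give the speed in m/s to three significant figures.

At the minimum speed, friction acts up the slope at its limiting value f = μN. Radially (horizontal, toward centre): N sinθ − μN cosθ = mv²/r. Vertically: N cosθ + μN sinθ = mg.
Dividing: v² = r g (sinθ − μcosθ)/(cosθ + μsinθ).
sinθ − μcosθ = 0.2436 − 0.190×0.9699 = 0.05934; cosθ + μsinθ = 0.9699 + 0.190×0.2436 = 1.016.
v² = 63.0 × 10.0 × 0.05934/1.016 = 36.79 m²/s², so v = 6.065 m/s.

6.07 m/s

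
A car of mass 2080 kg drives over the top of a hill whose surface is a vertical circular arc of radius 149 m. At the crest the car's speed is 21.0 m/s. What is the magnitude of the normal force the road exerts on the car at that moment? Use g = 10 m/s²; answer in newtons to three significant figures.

At the crest the centripetal acceleration points downward (toward the centre of the arc), so mg − N = mv²/r.
N = m(g − v²/r) = 2080 × (10.0 − (21.0)²/149) = 2080 × (10.0 − 2.960) = 2080 × 7.040 = 14640 N.

14600 N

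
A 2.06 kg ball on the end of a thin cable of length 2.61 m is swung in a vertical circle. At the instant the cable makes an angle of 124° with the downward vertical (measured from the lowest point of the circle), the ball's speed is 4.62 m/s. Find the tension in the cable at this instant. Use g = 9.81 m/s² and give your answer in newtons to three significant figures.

Take the radial direction toward the centre of the circle as positive. The component of the weight along the string toward the centre is −mg cos φ (φ measured from the bottom), so Newton's second law along the string gives T − mg cos φ = m v²/r.
cos 124° = -0.5592, so T = m(v²/r + g cos φ) = 2.06 × ((4.62)²/2.61 + 9.81 × -0.5592) = 2.06 × (8.178 + (-5.486)) = 2.06 × 2.692 = 5.546 N.

5.55 N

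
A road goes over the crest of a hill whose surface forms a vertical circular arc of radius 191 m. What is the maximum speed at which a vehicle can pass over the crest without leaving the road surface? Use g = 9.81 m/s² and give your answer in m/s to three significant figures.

43.3 m/s

At the crest the centre of the circle is below the vehicle, so the net downward (centripetal) force is mg − N = mv²/r.
The vehicle leaves the road when N → 0, giving v_max = √(g r) = √(9.81 × 191) = 43.29 m/s.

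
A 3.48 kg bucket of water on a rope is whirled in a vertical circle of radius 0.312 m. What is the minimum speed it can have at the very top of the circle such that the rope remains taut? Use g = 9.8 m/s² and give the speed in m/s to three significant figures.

1.75 m/s

At the highest point the centre is directly below, so both the weight and T act inward: T + mg = mv²/r.
At minimum speed T → 0, so mg = mv_min²/r ⇒ v_min = √(g r) = √(9.8 × 0.312) = 1.749 m/s.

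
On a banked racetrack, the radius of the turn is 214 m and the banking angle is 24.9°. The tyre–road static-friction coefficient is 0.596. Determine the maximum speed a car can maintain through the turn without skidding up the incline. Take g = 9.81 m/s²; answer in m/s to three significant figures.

55.5 m/s

At the maximum speed, friction acts down the slope at its limiting value f = μN. Radially (horizontal, toward centre): N sinθ + μN cosθ = mv²/r. Vertically: N cosθ − μN sinθ = mg.
Dividing: v² = r g (sinθ + μcosθ)/(cosθ − μsinθ).
sinθ + μcosθ = 0.4210 + 0.596×0.9070 = 0.9616; cosθ − μsinθ = 0.9070 − 0.596×0.4210 = 0.6561.
v² = 214 × 9.81 × 0.9616/0.6561 = 3077 m²/s², so v = 55.47 m/s.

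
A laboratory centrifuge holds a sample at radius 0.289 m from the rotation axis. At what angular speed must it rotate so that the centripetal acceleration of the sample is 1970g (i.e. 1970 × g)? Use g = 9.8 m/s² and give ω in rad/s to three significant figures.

Centripetal acceleration a_c = ω²r. Setting ω²r = 1970g:
ω = √(1970g / r) = √(1970 × 9.8 / 0.289) = √66800 = 258.5 rad/s.

258 rad/s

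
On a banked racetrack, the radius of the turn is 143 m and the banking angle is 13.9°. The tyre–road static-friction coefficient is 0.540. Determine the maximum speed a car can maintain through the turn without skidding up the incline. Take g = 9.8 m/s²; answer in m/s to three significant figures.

At the maximum speed, friction acts down the slope at its limiting value f = μN. Radially (horizontal, toward centre): N sinθ + μN cosθ = mv²/r. Vertically: N cosθ − μN sinθ = mg.
Dividing: v² = r g (sinθ + μcosθ)/(cosθ − μsinθ).
sinθ + μcosθ = 0.2402 + 0.540×0.9707 = 0.7644; cosθ − μsinθ = 0.9707 − 0.540×0.2402 = 0.8410.
v² = 143 × 9.8 × 0.7644/0.8410 = 1274 m²/s², so v = 35.69 m/s.

35.7 m/s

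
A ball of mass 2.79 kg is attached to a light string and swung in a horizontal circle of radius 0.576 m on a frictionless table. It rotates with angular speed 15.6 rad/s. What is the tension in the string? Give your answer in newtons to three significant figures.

v = ωr = 15.6 × 0.576 = 8.986 m/s.
The tension is the only horizontal force, so it supplies the full centripetal force: T = m v²/r = 2.79 × (8.986)²/0.576 = 2.79 × 80.74/0.576 = 391.1 N.

391 N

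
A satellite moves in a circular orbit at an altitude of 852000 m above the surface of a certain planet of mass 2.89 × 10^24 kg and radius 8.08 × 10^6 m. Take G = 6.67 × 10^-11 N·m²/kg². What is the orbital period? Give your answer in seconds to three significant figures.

r = R + h = 8.08 × 10^6 + 852000 = 8.932 × 10^6 m. Gravity provides the centripetal force: G M m / r² = m v² / r ⇒ v = √(GM/r) = 4646 m/s.
T = 2πr/v = 2π × 8.932 × 10^6 / 4646 = 12080 s.

12100 s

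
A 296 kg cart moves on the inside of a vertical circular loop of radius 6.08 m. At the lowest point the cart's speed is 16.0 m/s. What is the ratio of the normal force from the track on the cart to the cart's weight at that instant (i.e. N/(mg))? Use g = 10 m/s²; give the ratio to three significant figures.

At the bottom, N − mg = mv²/r, so N = m(v²/r + g) and N/(mg) = v²/(rg) + 1 = (16.0)²/(6.08 × 10.0) + 1 = 4.211 + 1 = 5.211.

5.21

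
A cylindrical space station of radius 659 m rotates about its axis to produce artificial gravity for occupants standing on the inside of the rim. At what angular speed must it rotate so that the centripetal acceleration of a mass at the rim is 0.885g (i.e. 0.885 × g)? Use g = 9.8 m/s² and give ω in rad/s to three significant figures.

Centripetal acceleration a_c = ω²r. Setting ω²r = 0.885g:
ω = √(0.885g / r) = √(0.885 × 9.8 / 659) = √0.01316 = 0.1147 rad/s.

0.115 rad/s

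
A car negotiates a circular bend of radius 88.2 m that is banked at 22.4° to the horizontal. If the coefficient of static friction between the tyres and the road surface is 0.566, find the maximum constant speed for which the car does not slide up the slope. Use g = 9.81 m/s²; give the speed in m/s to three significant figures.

At the maximum speed, friction acts down the slope at its limiting value f = μN. Radially (horizontal, toward centre): N sinθ + μN cosθ = mv²/r. Vertically: N cosθ − μN sinθ = mg.
Dividing: v² = r g (sinθ + μcosθ)/(cosθ − μsinθ).
sinθ + μcosθ = 0.3811 + 0.566×0.9245 = 0.9044; cosθ − μsinθ = 0.9245 − 0.566×0.3811 = 0.7089.
v² = 88.2 × 9.81 × 0.9044/0.7089 = 1104 m²/s², so v = 33.22 m/s.

33.2 m/s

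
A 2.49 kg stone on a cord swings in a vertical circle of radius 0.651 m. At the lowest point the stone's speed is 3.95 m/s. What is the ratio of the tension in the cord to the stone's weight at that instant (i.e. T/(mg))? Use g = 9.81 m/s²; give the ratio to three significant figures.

At the bottom, T − mg = mv²/r, so T = m(v²/r + g) and T/(mg) = v²/(rg) + 1 = (3.95)²/(0.651 × 9.81) + 1 = 2.443 + 1 = 3.443.

3.44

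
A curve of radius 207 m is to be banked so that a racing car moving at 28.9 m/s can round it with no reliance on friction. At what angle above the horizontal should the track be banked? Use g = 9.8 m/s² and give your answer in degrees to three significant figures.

22.4°

With no friction, the horizontal component of the normal force provides the centripetal force: N sinθ = mv²/r, while N cosθ = mg vertically.
Dividing: tanθ = v²/(r g) = (28.9)²/(207 × 9.8) = 835.2/2029 = 0.4117.
θ = arctan(0.4117) = 22.38°.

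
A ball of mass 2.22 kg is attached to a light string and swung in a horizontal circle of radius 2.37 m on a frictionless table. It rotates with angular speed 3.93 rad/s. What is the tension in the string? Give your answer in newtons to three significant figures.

81.3 N

v = ωr = 3.93 × 2.37 = 9.314 m/s.
The tension is the only horizontal force, so it supplies the full centripetal force: T = m v²/r = 2.22 × (9.314)²/2.37 = 2.22 × 86.75/2.37 = 81.26 N.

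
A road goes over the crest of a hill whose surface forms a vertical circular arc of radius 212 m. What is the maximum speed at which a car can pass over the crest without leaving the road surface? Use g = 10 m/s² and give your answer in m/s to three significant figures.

46.0 m/s

At the crest the centre of the circle is below the car, so the net downward (centripetal) force is mg − N = mv²/r.
The car leaves the road when N → 0, giving v_max = √(g r) = √(10.0 × 212) = 46.04 m/s.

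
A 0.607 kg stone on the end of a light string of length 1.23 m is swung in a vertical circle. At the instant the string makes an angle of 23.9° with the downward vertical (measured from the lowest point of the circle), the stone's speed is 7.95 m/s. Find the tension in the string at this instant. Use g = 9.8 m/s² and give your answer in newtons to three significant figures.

36.6 N

Take the radial direction toward the centre of the circle as positive. The component of the weight along the string toward the centre is −mg cos φ (φ measured from the bottom), so Newton's second law along the string gives T − mg cos φ = m v²/r.
cos 23.9° = 0.9143, so T = m(v²/r + g cos φ) = 0.607 × ((7.95)²/1.23 + 9.8 × 0.9143) = 0.607 × (51.38 + (8.960)) = 0.607 × 60.34 = 36.63 N.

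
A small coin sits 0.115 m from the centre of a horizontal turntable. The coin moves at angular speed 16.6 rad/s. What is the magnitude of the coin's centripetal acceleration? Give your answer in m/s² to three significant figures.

31.7 m/s²

v = ωr = 16.6 × 0.115 = 1.909 m/s.
a_c = v²/r = (1.909)²/0.115 = 3.644/0.115 = 31.69 m/s².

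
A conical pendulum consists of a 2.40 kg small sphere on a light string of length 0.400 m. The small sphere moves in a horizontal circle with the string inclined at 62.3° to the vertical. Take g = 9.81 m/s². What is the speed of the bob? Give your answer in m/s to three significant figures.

2.57 m/s

The radius of the circle is r = L sinθ = 0.400 × sin 62.3° = 0.3542 m.
Horizontally T sinθ = mv²/r and vertically T cosθ = mg, so tanθ = v²/(rg).
v = √(r g tanθ) = √(0.3542 × 9.81 × 1.905) = √6.618 = 2.572 m/s.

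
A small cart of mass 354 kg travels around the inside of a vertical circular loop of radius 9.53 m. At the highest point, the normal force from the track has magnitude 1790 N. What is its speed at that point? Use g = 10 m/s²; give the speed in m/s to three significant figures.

At the top, N + mg = mv²/r, so v = √(r(N/m + g)) = √(9.53 × (1790/354 + 10.0)) = √(9.53 × 15.06) = √143.5 = 11.98 m/s.

12.0 m/s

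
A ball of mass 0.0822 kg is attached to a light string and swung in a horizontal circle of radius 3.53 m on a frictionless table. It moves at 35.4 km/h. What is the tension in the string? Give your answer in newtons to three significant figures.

2.25 N

v = 35.4 km/h = 35.4/3.6 = 9.833 m/s.
The tension is the only horizontal force, so it supplies the full centripetal force: T = m v²/r = 0.0822 × (9.833)²/3.53 = 0.0822 × 96.69/3.53 = 2.252 N.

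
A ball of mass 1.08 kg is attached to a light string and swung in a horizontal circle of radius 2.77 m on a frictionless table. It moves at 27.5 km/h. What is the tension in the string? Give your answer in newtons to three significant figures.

v = 27.5 km/h = 27.5/3.6 = 7.639 m/s.
The tension is the only horizontal force, so it supplies the full centripetal force: T = m v²/r = 1.08 × (7.639)²/2.77 = 1.08 × 58.35/2.77 = 22.75 N.

22.8 N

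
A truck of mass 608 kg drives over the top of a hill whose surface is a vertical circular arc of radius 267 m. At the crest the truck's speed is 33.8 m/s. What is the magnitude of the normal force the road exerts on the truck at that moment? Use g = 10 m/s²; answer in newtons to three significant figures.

At the crest the centripetal acceleration points downward (toward the centre of the arc), so mg − N = mv²/r.
N = m(g − v²/r) = 608 × (10.0 − (33.8)²/267) = 608 × (10.0 − 4.279) = 608 × 5.721 = 3478 N.

3480 N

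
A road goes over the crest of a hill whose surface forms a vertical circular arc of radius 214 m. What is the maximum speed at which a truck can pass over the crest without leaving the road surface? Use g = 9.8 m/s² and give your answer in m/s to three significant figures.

At the crest the centre of the circle is below the truck, so the net downward (centripetal) force is mg − N = mv²/r.
The truck leaves the road when N → 0, giving v_max = √(g r) = √(9.8 × 214) = 45.80 m/s.

45.8 m/s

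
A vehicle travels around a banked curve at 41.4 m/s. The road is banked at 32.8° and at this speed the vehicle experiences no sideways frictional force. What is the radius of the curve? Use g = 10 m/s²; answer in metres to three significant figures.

266 m

Frictionless banking: tanθ = v²/(rg), so r = v²/(g tanθ).
r = (41.4)²/(10.0 × tan 32.8°) = 1714/(10.0 × 0.6445) = 1714/6.445 = 266.0 m.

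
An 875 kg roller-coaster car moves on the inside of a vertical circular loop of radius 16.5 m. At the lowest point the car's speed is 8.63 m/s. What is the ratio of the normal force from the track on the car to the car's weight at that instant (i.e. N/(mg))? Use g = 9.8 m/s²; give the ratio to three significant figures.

At the bottom, N − mg = mv²/r, so N = m(v²/r + g) and N/(mg) = v²/(rg) + 1 = (8.63)²/(16.5 × 9.8) + 1 = 0.4606 + 1 = 1.461.

1.46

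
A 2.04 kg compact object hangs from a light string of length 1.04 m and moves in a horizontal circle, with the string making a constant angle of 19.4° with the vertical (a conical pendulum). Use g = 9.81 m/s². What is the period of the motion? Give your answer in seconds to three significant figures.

1.99 s

r = L sinθ = 0.3454 m. From T sinθ = mω²r and T cosθ = mg: tanθ = ω²r/g, so ω² = g tanθ / r = g/(L cosθ).
ω = √(g/(L cosθ)) = √(9.81/(1.04 × 0.9432)) = √10.00 = 3.162 rad/s.
Period = 2π/ω = 1.987 s.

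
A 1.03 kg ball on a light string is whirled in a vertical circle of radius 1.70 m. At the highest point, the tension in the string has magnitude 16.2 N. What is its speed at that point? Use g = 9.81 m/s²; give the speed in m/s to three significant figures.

At the top, T + mg = mv²/r, so v = √(r(T/m + g)) = √(1.70 × (16.2/1.03 + 9.81)) = √(1.70 × 25.54) = √43.41 = 6.589 m/s.

6.59 m/s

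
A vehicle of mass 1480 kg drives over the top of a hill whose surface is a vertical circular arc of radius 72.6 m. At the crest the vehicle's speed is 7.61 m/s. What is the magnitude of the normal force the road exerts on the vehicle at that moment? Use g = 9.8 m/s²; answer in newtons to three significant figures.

At the crest the centripetal acceleration points downward (toward the centre of the arc), so mg − N = mv²/r.
N = m(g − v²/r) = 1480 × (9.8 − (7.61)²/72.6) = 1480 × (9.8 − 0.7977) = 1480 × 9.002 = 13320 N.

13300 N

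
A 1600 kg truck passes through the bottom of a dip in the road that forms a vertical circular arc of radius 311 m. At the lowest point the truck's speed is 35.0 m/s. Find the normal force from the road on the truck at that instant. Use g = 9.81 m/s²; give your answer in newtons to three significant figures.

At the lowest point, N points up (toward the centre) and the weight mg points down (away from the centre), so the net inward force is N − mg = mv²/r.
N = m(v²/r + g) = 1600 × ((35.0)²/311 + 9.81) = 1600 × (3.939 + 9.81) = 1600 × 13.75 = 22000 N.

22000 N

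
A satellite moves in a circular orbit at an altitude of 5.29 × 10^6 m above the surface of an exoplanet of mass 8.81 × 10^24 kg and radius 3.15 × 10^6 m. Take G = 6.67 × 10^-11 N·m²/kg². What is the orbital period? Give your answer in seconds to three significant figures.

6360 s

r = R + h = 3.15 × 10^6 + 5.29 × 10^6 = 8.440 × 10^6 m. Gravity provides the centripetal force: G M m / r² = m v² / r ⇒ v = √(GM/r) = 8344 m/s.
T = 2πr/v = 2π × 8.440 × 10^6 / 8344 = 6355 s.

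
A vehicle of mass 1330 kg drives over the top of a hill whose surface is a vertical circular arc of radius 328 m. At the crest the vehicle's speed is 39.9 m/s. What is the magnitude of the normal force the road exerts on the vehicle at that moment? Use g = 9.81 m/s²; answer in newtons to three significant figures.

At the crest the centripetal acceleration points downward (toward the centre of the arc), so mg − N = mv²/r.
N = m(g − v²/r) = 1330 × (9.81 − (39.9)²/328) = 1330 × (9.81 − 4.854) = 1330 × 4.956 = 6592 N.

6590 N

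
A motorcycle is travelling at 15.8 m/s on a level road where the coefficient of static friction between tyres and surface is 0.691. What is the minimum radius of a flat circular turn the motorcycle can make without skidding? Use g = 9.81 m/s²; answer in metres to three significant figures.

At the limit, μ_s m g = m v²/r, so r_min = v²/(μ_s g) = (15.8)²/(0.691 × 9.81) = 249.6/6.779 = 36.83 m.

36.8 m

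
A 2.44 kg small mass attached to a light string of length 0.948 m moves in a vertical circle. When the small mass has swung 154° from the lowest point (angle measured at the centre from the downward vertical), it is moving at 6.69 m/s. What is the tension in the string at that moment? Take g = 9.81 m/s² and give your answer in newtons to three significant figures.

93.7 N

Take the radial direction toward the centre of the circle as positive. The component of the weight along the string toward the centre is −mg cos φ (φ measured from the bottom), so Newton's second law along the string gives T − mg cos φ = m v²/r.
cos 154° = -0.8988, so T = m(v²/r + g cos φ) = 2.44 × ((6.69)²/0.948 + 9.81 × -0.8988) = 2.44 × (47.21 + (-8.817)) = 2.44 × 38.39 = 93.68 N.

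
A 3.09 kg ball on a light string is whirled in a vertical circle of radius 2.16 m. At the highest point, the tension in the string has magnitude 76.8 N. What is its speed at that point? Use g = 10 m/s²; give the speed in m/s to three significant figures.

At the top, T + mg = mv²/r, so v = √(r(T/m + g)) = √(2.16 × (76.8/3.09 + 10.0)) = √(2.16 × 34.85) = √75.29 = 8.677 m/s.

8.68 m/s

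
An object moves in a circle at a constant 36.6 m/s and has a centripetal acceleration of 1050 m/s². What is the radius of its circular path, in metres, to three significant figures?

a_c = v²/r ⇒ r = v²/a_c = (36.6)²/1050 = 1340/1050 = 1.276 m.

1.28 m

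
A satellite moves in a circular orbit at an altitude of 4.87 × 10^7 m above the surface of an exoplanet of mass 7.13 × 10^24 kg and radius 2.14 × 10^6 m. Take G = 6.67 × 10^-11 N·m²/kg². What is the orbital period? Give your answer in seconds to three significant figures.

r = R + h = 2.14 × 10^6 + 4.87 × 10^7 = 5.084 × 10^7 m. Gravity provides the centripetal force: G M m / r² = m v² / r ⇒ v = √(GM/r) = 3058 m/s.
T = 2πr/v = 2π × 5.084 × 10^7 / 3058 = 104400 s.

104000 s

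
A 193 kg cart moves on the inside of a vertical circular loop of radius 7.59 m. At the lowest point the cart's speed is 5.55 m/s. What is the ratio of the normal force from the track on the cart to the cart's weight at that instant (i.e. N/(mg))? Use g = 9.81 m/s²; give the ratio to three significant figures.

At the bottom, N − mg = mv²/r, so N = m(v²/r + g) and N/(mg) = v²/(rg) + 1 = (5.55)²/(7.59 × 9.81) + 1 = 0.4137 + 1 = 1.414.

1.41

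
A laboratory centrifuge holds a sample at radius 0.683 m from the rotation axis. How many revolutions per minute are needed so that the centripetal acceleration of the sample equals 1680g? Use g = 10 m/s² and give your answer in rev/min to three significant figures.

Require ω²r = 1680g, so ω = √(1680 × 10.0/0.683) = 156.8 rad/s.
In rev/min: ω × 60/(2π) = 156.8 × 60/(2π) = 1498 rev/min.

1500 rev/min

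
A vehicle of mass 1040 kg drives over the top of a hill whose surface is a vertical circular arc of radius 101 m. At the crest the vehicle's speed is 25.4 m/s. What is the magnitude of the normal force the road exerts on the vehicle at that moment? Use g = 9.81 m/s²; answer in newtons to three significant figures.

At the crest the centripetal acceleration points downward (toward the centre of the arc), so mg − N = mv²/r.
N = m(g − v²/r) = 1040 × (9.81 − (25.4)²/101) = 1040 × (9.81 − 6.388) = 1040 × 3.422 = 3559 N.

3560 N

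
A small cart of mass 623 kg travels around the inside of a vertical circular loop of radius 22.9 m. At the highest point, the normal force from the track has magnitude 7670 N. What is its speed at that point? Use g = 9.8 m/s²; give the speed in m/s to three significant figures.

At the top, N + mg = mv²/r, so v = √(r(N/m + g)) = √(22.9 × (7670/623 + 9.8)) = √(22.9 × 22.11) = √506.4 = 22.50 m/s.

22.5 m/s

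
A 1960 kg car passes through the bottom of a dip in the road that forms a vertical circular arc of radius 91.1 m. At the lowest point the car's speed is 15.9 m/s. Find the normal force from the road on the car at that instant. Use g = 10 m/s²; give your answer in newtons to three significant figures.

At the lowest point, N points up (toward the centre) and the weight mg points down (away from the centre), so the net inward force is N − mg = mv²/r.
N = m(v²/r + g) = 1960 × ((15.9)²/91.1 + 10.0) = 1960 × (2.775 + 10.0) = 1960 × 12.78 = 25040 N.

25000 N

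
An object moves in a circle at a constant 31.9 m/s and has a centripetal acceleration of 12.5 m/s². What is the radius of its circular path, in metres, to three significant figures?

81.4 m

a_c = v²/r ⇒ r = v²/a_c = (31.9)²/12.5 = 1018/12.5 = 81.41 m.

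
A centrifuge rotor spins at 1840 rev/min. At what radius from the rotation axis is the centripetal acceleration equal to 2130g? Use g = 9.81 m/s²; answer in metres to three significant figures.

ω = 1840 rev/min × 2π/60 = 192.7 rad/s.
a_c = ω²r = 2130g ⇒ r = 2130 × 9.81 / (192.7)² = 20900/37130 = 0.5628 m.

0.563 m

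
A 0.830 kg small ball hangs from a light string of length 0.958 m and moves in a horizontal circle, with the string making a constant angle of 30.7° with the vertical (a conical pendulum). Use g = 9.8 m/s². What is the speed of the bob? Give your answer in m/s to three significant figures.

1.69 m/s

The radius of the circle is r = L sinθ = 0.958 × sin 30.7° = 0.4891 m.
Horizontally T sinθ = mv²/r and vertically T cosθ = mg, so tanθ = v²/(rg).
v = √(r g tanθ) = √(0.4891 × 9.8 × 0.5938) = √2.846 = 1.687 m/s.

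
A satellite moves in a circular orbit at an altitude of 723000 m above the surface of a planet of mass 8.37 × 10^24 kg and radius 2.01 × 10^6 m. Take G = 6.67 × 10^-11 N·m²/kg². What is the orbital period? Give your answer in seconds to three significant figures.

1200 s

r = R + h = 2.01 × 10^6 + 723000 = 2.733 × 10^6 m. Gravity provides the centripetal force: G M m / r² = m v² / r ⇒ v = √(GM/r) = 14290 m/s.
T = 2πr/v = 2π × 2.733 × 10^6 / 14290 = 1201 s.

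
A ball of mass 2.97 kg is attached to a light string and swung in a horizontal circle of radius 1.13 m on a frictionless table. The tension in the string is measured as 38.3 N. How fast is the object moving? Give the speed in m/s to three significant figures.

3.82 m/s

T = m v²/r ⇒ v = √(T r / m) = √(38.3 × 1.13 / 2.97) = √14.57 = 3.817 m/s.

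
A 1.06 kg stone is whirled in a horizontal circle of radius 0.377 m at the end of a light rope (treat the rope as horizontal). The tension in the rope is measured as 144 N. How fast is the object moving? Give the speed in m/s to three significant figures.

7.16 m/s

T = m v²/r ⇒ v = √(T r / m) = √(144 × 0.377 / 1.06) = √51.22 = 7.156 m/s.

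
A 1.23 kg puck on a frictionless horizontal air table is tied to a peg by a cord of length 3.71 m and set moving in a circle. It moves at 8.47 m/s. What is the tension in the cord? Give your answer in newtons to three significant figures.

23.8 N

The tension is the only horizontal force, so it supplies the full centripetal force: T = m v²/r = 1.23 × (8.470)²/3.71 = 1.23 × 71.74/3.71 = 23.78 N.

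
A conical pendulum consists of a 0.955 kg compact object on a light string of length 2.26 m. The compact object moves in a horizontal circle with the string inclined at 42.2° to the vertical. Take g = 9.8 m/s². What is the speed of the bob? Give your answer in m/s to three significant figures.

The radius of the circle is r = L sinθ = 2.26 × sin 42.2° = 1.518 m.
Horizontally T sinθ = mv²/r and vertically T cosθ = mg, so tanθ = v²/(rg).
v = √(r g tanθ) = √(1.518 × 9.8 × 0.9067) = √13.49 = 3.673 m/s.

3.67 m/s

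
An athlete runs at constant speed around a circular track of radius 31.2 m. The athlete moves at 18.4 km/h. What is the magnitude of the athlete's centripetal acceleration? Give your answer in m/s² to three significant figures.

0.837 m/s²

v = 18.4 km/h = 18.4/3.6 = 5.111 m/s.
a_c = v²/r = (5.111)²/31.2 = 26.12/31.2 = 0.8373 m/s².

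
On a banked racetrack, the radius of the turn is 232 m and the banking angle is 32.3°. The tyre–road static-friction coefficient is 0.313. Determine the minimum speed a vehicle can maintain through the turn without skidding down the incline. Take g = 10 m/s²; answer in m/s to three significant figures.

At the minimum speed, friction acts up the slope at its limiting value f = μN. Radially (horizontal, toward centre): N sinθ − μN cosθ = mv²/r. Vertically: N cosθ + μN sinθ = mg.
Dividing: v² = r g (sinθ − μcosθ)/(cosθ + μsinθ).
sinθ − μcosθ = 0.5344 − 0.313×0.8453 = 0.2698; cosθ + μsinθ = 0.8453 + 0.313×0.5344 = 1.013.
v² = 232 × 10.0 × 0.2698/1.013 = 618.2 m²/s², so v = 24.86 m/s.

24.9 m/s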